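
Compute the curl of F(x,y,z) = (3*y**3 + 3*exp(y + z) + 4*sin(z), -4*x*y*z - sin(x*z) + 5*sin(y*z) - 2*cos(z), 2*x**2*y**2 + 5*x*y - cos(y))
(4*x**2*y + 4*x*y + x*cos(x*z) + 5*x - 5*y*cos(y*z) + sin(y) - 2*sin(z), -4*x*y**2 - 5*y + 3*exp(y + z) + 4*cos(z), -9*y**2 - 4*y*z - z*cos(x*z) - 3*exp(y + z))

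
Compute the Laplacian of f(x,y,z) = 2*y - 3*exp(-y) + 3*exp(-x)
-3*exp(-y) + 3*exp(-x)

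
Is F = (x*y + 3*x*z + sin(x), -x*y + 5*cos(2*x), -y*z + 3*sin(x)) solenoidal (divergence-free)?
No, ∇·F = -x + 3*z + cos(x)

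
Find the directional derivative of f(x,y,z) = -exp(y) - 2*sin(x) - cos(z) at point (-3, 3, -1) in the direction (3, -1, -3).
sqrt(19)*(3*sin(1) - 6*cos(3) + exp(3))/19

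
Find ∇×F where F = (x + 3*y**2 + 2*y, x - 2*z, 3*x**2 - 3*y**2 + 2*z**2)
(2 - 6*y, -6*x, -6*y - 1)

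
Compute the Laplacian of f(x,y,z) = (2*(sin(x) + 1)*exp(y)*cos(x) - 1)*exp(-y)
-4*sin(2*x) - 2*cos(x) - exp(-y)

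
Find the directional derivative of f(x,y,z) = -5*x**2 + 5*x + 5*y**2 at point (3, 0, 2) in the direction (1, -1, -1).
-25*sqrt(3)/3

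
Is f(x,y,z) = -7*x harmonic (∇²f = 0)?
Yes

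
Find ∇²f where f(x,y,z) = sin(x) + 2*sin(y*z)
-2*y**2*sin(y*z) - 2*z**2*sin(y*z) - sin(x)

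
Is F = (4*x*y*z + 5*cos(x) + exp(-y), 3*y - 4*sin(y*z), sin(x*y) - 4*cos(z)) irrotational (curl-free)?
No, ∇×F = (x*cos(x*y) + 4*y*cos(y*z), y*(4*x - cos(x*y)), -4*x*z + exp(-y))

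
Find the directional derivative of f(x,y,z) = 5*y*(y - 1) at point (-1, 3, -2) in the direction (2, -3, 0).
-75*sqrt(13)/13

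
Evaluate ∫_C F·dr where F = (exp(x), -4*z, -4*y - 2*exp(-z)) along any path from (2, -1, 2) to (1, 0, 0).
-exp(2) - 6 - 2*exp(-2) + E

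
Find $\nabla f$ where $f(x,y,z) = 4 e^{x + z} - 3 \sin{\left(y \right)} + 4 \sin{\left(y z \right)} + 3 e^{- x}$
((4*exp(2*x + z) - 3)*exp(-x), 4*z*cos(y*z) - 3*cos(y), 4*y*cos(y*z) + 4*exp(x + z))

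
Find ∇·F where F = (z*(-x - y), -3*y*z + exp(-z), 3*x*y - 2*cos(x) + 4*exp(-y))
-4*z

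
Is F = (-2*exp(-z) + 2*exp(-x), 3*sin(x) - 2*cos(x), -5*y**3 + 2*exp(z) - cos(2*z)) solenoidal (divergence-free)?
No, ∇·F = 2*exp(z) + 2*sin(2*z) - 2*exp(-x)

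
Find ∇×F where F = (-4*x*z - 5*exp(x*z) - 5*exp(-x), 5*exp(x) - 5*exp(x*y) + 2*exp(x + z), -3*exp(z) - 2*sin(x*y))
(-2*x*cos(x*y) - 2*exp(x + z), -5*x*exp(x*z) - 4*x + 2*y*cos(x*y), -5*y*exp(x*y) + 5*exp(x) + 2*exp(x + z))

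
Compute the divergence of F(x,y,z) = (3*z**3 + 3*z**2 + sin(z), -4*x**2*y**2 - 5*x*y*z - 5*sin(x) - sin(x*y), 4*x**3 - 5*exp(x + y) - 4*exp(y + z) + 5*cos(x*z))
-8*x**2*y - 5*x*z - 5*x*sin(x*z) - x*cos(x*y) - 4*exp(y + z)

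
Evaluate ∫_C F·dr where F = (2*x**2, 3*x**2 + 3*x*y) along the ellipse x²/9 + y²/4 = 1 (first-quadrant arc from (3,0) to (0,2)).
30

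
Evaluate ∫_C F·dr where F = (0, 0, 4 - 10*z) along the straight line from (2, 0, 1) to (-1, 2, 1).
0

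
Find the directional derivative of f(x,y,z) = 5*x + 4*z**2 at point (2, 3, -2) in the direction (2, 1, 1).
-sqrt(6)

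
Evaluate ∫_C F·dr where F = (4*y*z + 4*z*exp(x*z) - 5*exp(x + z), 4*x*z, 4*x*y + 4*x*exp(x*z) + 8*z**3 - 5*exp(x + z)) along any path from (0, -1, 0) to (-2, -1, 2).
4*exp(-4) + 44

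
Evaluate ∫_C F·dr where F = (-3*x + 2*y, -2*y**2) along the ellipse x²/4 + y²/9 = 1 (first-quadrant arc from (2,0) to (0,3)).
-12 - 3*pi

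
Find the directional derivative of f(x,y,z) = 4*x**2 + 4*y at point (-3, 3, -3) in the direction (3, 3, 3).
-20*sqrt(3)/3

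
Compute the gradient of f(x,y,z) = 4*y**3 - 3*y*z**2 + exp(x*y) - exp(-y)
(y*exp(x*y), x*exp(x*y) + 12*y**2 - 3*z**2 + exp(-y), -6*y*z)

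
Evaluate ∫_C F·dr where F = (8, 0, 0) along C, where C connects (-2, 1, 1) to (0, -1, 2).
16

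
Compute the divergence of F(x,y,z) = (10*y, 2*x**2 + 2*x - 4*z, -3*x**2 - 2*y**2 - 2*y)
0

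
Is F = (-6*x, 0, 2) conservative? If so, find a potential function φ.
Yes, F is conservative. φ = -3*x**2 + 2*z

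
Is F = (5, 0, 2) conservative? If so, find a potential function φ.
Yes, F is conservative. φ = 5*x + 2*z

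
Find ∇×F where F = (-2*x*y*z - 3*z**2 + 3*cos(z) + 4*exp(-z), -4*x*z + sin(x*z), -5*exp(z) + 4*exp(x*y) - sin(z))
(x*(4*exp(x*y) - cos(x*z) + 4), -2*x*y - 4*y*exp(x*y) - 6*z - 3*sin(z) - 4*exp(-z), z*(2*x + cos(x*z) - 4))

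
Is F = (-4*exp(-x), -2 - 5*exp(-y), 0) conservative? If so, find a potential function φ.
Yes, F is conservative. φ = -2*y + 5*exp(-y) + 4*exp(-x)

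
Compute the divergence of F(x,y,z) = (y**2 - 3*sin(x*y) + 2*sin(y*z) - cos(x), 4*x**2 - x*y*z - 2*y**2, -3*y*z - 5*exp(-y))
-x*z - 3*y*cos(x*y) - 7*y + sin(x)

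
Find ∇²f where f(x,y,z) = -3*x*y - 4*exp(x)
-4*exp(x)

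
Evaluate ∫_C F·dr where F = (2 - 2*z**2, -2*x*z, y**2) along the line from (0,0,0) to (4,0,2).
-8/3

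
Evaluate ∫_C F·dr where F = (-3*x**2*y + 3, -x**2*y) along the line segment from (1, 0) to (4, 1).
-77/2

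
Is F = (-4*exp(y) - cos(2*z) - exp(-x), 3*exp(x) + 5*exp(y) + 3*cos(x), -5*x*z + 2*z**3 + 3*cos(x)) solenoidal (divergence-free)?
No, ∇·F = -5*x + 6*z**2 + 5*exp(y) + exp(-x)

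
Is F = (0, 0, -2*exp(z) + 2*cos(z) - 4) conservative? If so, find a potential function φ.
Yes, F is conservative. φ = -4*z - 2*exp(z) + 2*sin(z)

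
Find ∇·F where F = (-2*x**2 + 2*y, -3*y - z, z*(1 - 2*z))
-4*x - 4*z - 2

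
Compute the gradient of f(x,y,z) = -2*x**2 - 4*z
(-4*x, 0, -4)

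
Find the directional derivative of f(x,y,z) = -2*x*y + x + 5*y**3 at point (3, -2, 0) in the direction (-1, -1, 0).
-59*sqrt(2)/2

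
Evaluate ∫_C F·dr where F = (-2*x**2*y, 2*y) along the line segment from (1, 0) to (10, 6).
-2853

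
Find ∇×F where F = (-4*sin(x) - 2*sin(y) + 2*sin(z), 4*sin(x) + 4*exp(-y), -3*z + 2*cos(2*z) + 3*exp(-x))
(0, 2*cos(z) + 3*exp(-x), 4*cos(x) + 2*cos(y))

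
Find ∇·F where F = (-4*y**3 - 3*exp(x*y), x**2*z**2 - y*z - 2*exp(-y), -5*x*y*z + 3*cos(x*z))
-5*x*y - 3*x*sin(x*z) - 3*y*exp(x*y) - z + 2*exp(-y)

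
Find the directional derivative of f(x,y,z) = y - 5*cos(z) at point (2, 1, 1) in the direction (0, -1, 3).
sqrt(10)*(-1 + 15*sin(1))/10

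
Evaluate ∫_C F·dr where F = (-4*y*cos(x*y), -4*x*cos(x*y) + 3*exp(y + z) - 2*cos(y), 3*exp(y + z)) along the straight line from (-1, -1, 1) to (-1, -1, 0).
-3 + 3*exp(-1)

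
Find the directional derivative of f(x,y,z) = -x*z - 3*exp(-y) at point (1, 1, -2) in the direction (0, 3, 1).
sqrt(10)*(9 - E)*exp(-1)/10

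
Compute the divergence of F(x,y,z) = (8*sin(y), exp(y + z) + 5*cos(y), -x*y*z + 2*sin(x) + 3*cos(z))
-x*y + exp(y + z) - 5*sin(y) - 3*sin(z)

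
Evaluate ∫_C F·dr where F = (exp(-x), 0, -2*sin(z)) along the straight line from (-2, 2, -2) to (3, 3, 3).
2*cos(3) - exp(-3) - 2*cos(2) + exp(2)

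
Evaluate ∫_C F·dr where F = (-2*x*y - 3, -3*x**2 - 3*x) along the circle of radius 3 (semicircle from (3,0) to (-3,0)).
18 - 27*pi/2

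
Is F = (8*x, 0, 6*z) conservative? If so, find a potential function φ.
Yes, F is conservative. φ = 4*x**2 + 3*z**2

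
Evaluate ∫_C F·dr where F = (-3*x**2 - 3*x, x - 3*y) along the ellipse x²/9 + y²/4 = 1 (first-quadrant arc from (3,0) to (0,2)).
3*pi/2 + 69/2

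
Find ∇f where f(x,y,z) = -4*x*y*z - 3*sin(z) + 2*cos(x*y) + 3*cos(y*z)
(-2*y*(2*z + sin(x*y)), -4*x*z - 2*x*sin(x*y) - 3*z*sin(y*z), -4*x*y - 3*y*sin(y*z) - 3*cos(z))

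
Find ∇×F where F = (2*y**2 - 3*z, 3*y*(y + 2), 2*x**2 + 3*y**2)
(6*y, -4*x - 3, -4*y)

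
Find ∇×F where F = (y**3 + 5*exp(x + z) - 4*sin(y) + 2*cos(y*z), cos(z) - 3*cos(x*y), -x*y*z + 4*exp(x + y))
(-x*z + 4*exp(x + y) + sin(z), y*z - 2*y*sin(y*z) - 4*exp(x + y) + 5*exp(x + z), -3*y**2 + 3*y*sin(x*y) + 2*z*sin(y*z) + 4*cos(y))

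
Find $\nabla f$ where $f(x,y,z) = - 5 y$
(0, -5, 0)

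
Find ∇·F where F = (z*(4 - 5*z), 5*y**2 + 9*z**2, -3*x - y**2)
10*y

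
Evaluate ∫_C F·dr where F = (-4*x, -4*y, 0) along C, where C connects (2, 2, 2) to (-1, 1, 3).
12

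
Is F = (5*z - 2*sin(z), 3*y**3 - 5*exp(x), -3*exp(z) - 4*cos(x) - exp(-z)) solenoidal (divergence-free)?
No, ∇·F = 9*y**2 - 3*exp(z) + exp(-z)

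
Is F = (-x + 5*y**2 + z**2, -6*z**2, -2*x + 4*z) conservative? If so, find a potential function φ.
No, ∇×F = (12*z, 2*z + 2, -10*y) ≠ 0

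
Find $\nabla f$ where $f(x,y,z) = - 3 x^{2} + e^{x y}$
(-6*x + y*exp(x*y), x*exp(x*y), 0)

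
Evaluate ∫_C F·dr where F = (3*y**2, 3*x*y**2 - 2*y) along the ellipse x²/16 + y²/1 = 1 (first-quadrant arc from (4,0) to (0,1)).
-9 + 3*pi/4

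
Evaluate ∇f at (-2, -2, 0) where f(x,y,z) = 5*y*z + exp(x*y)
(-2*exp(4), -2*exp(4), -10)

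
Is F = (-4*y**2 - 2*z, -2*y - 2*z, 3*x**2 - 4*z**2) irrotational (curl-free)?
No, ∇×F = (2, -6*x - 2, 8*y)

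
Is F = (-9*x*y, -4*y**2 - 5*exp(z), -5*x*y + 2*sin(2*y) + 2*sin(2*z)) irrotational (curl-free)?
No, ∇×F = (-5*x + 5*exp(z) + 4*cos(2*y), 5*y, 9*x)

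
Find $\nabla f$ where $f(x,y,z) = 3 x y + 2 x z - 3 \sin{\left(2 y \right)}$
(3*y + 2*z, 3*x - 6*cos(2*y), 2*x)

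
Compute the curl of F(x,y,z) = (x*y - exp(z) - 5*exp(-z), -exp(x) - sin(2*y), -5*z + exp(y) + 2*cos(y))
(exp(y) - 2*sin(y), -exp(z) + 5*exp(-z), -x - exp(x))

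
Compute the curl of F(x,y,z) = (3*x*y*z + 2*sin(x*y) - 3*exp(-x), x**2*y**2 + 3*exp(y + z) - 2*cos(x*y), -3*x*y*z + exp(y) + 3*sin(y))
(-3*x*z + exp(y) - 3*exp(y + z) + 3*cos(y), 3*y*(x + z), 2*x*y**2 - 3*x*z - 2*x*cos(x*y) + 2*y*sin(x*y))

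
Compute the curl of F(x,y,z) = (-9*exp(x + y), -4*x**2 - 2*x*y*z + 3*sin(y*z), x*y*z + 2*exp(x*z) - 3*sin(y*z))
(2*x*y + x*z - 3*y*cos(y*z) - 3*z*cos(y*z), z*(-y - 2*exp(x*z)), -8*x - 2*y*z + 9*exp(x + y))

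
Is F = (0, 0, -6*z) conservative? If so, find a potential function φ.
Yes, F is conservative. φ = -3*z**2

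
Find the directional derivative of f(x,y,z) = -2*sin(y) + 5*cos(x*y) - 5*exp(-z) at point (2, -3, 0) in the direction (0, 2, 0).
10*sin(6) - 2*cos(3)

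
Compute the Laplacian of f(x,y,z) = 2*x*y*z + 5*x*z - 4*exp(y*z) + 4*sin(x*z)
-4*x**2*sin(x*z) - 4*y**2*exp(y*z) - 4*z**2*exp(y*z) - 4*z**2*sin(x*z)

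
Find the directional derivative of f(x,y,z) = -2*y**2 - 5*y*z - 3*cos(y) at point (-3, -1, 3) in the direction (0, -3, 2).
sqrt(13)*(9*sin(1) + 43)/13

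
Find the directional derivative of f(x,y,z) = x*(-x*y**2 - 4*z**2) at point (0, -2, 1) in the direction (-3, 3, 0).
2*sqrt(2)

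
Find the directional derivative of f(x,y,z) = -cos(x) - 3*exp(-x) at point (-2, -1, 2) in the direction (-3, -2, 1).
3*sqrt(14)*(-3*exp(2) + sin(2))/14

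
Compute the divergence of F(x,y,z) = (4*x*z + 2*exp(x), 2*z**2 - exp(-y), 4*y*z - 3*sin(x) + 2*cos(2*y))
4*y + 4*z + 2*exp(x) + exp(-y)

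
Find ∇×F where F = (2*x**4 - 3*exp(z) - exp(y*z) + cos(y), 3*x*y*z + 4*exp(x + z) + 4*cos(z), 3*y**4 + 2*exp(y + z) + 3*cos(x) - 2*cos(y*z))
(-3*x*y + 12*y**3 + 2*z*sin(y*z) - 4*exp(x + z) + 2*exp(y + z) + 4*sin(z), -y*exp(y*z) - 3*exp(z) + 3*sin(x), 3*y*z + z*exp(y*z) + 4*exp(x + z) + sin(y))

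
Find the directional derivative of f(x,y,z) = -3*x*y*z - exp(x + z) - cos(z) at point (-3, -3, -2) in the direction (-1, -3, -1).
sqrt(11)*(2 + exp(5)*sin(2) + 99*exp(5))*exp(-5)/11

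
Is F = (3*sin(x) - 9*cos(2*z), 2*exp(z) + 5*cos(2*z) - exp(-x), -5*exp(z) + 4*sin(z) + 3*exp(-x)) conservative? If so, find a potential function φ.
No, ∇×F = (-2*exp(z) + 10*sin(2*z), 18*sin(2*z) + 3*exp(-x), exp(-x)) ≠ 0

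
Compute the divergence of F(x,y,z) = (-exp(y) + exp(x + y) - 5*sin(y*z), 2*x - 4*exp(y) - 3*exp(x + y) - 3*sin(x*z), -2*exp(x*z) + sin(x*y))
-2*x*exp(x*z) - 4*exp(y) - 2*exp(x + y)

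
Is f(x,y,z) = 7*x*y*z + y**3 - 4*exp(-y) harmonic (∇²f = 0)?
No, ∇²f = 6*y - 4*exp(-y)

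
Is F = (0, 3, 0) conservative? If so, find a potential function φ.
Yes, F is conservative. φ = 3*y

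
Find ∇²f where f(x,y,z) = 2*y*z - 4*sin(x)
4*sin(x)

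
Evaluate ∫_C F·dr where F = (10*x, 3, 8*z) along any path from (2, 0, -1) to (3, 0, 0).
21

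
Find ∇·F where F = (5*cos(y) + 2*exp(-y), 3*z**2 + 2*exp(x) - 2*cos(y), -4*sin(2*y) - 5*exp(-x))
2*sin(y)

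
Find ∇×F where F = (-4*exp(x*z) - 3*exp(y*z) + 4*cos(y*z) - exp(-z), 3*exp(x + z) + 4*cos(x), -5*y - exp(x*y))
(-x*exp(x*y) - 3*exp(x + z) - 5, -4*x*exp(x*z) + y*exp(x*y) - 3*y*exp(y*z) - 4*y*sin(y*z) + exp(-z), 3*z*exp(y*z) + 4*z*sin(y*z) + 3*exp(x + z) - 4*sin(x))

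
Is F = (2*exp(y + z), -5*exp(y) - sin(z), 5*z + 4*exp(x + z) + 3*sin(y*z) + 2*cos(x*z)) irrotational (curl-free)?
No, ∇×F = (3*z*cos(y*z) + cos(z), 2*z*sin(x*z) - 4*exp(x + z) + 2*exp(y + z), -2*exp(y + z))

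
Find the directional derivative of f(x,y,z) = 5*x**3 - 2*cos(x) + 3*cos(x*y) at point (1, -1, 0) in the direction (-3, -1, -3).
-45*sqrt(19)/19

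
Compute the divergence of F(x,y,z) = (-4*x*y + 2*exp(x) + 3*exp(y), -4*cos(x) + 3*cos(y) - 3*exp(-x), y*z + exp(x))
-3*y + 2*exp(x) - 3*sin(y)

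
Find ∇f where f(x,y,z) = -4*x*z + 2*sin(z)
(-4*z, 0, -4*x + 2*cos(z))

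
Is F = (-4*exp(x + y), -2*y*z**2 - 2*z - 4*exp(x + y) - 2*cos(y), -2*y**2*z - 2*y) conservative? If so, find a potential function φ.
Yes, F is conservative. φ = -y**2*z**2 - 2*y*z - 4*exp(x + y) - 2*sin(y)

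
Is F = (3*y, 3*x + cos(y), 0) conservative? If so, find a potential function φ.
Yes, F is conservative. φ = 3*x*y + sin(y)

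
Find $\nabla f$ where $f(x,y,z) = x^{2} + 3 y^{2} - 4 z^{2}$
(2*x, 6*y, -8*z)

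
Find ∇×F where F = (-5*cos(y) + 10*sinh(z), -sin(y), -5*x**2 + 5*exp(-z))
(0, 10*x + 10*cosh(z), -5*sin(y))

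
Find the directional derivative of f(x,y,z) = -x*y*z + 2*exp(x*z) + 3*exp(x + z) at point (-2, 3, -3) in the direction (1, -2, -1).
sqrt(6)*(15 - 2*exp(6))/6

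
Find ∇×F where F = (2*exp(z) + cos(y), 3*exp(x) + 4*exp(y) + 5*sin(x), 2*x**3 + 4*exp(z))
(0, -6*x**2 + 2*exp(z), 3*exp(x) + sin(y) + 5*cos(x))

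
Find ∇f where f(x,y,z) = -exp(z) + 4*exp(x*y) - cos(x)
(4*y*exp(x*y) + sin(x), 4*x*exp(x*y), -exp(z))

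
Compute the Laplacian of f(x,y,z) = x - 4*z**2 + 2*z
-8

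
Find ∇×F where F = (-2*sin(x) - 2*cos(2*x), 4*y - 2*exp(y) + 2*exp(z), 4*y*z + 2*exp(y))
(4*z + 2*exp(y) - 2*exp(z), 0, 0)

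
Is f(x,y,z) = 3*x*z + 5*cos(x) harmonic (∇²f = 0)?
No, ∇²f = -5*cos(x)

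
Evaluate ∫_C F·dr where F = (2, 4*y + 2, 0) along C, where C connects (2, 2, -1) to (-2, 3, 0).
4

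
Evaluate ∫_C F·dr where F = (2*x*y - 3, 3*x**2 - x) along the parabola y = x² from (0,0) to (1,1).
-5/3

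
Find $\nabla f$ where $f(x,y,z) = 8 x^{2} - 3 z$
(16*x, 0, -3)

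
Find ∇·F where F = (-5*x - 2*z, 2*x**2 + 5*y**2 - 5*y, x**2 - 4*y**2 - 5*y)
10*y - 10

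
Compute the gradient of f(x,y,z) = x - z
(1, 0, -1)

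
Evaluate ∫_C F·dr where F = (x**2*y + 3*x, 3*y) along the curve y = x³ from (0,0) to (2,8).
338/3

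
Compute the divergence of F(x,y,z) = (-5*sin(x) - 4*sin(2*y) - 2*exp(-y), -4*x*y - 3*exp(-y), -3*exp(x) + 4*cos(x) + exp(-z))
-4*x - 5*cos(x) - exp(-z) + 3*exp(-y)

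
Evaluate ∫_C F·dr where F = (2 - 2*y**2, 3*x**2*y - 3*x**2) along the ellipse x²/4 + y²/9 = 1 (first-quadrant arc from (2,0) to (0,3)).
23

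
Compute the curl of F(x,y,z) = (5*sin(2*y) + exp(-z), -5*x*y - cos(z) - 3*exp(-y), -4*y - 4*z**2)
(-sin(z) - 4, -exp(-z), -5*y - 10*cos(2*y))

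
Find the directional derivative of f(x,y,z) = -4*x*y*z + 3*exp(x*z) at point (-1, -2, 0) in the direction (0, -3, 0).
0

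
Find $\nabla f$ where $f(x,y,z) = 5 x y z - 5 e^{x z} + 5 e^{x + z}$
(5*y*z - 5*z*exp(x*z) + 5*exp(x + z), 5*x*z, 5*x*y - 5*x*exp(x*z) + 5*exp(x + z))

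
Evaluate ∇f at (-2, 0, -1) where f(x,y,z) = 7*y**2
(0, 0, 0)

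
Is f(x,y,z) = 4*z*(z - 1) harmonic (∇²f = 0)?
No, ∇²f = 8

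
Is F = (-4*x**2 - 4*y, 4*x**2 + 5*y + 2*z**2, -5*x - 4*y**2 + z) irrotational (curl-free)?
No, ∇×F = (-8*y - 4*z, 5, 8*x + 4)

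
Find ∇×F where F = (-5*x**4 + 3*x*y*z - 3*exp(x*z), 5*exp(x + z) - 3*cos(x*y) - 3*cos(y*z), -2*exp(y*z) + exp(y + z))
(-3*y*sin(y*z) - 2*z*exp(y*z) - 5*exp(x + z) + exp(y + z), 3*x*(y - exp(x*z)), -3*x*z + 3*y*sin(x*y) + 5*exp(x + z))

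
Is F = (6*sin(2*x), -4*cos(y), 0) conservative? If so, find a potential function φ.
Yes, F is conservative. φ = -4*sin(y) - 3*cos(2*x)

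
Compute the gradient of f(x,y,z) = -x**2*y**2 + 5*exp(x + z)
(-2*x*y**2 + 5*exp(x + z), -2*x**2*y, 5*exp(x + z))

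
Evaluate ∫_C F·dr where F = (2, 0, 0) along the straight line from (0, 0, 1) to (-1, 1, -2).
-2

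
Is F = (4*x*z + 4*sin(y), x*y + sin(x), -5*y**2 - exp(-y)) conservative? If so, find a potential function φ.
No, ∇×F = (-10*y + exp(-y), 4*x, y + cos(x) - 4*cos(y)) ≠ 0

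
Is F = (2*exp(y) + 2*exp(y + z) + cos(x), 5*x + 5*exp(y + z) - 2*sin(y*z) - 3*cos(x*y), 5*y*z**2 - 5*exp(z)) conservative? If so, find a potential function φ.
No, ∇×F = (2*y*cos(y*z) + 5*z**2 - 5*exp(y + z), 2*exp(y + z), 3*y*sin(x*y) - 2*exp(y) - 2*exp(y + z) + 5) ≠ 0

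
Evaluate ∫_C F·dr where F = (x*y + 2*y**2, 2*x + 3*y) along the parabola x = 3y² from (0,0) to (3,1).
101/10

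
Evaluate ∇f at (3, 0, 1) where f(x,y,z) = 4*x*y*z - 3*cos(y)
(0, 12, 0)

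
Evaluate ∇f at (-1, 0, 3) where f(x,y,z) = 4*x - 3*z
(4, 0, -3)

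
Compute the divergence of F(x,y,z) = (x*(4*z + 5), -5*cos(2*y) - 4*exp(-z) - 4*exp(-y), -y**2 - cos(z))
4*z + 10*sin(2*y) + sin(z) + 5 + 4*exp(-y)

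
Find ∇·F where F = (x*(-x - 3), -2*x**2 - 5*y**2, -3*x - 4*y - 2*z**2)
-2*x - 10*y - 4*z - 3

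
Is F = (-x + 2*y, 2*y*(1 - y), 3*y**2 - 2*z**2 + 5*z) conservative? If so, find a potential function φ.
No, ∇×F = (6*y, 0, -2) ≠ 0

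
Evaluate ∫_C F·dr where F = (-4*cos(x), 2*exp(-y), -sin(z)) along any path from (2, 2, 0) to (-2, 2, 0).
8*sin(2)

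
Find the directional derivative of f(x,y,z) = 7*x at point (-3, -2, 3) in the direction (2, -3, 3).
7*sqrt(22)/11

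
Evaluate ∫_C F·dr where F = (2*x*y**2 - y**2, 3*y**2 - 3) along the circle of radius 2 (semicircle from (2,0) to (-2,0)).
32/3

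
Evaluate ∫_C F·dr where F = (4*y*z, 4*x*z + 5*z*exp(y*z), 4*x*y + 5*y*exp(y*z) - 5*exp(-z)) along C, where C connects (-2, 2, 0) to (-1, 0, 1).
-5 + 5*exp(-1)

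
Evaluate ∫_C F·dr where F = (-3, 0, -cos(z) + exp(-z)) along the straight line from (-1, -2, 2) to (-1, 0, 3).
-sin(3) - exp(-3) + exp(-2) + sin(2)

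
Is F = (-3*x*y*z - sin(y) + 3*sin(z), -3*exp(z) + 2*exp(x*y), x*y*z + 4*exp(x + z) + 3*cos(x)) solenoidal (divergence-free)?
No, ∇·F = x*y + 2*x*exp(x*y) - 3*y*z + 4*exp(x + z)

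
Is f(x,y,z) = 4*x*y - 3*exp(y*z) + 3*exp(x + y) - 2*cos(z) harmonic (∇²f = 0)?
No, ∇²f = -3*y**2*exp(y*z) - 3*z**2*exp(y*z) + 6*exp(x + y) + 2*cos(z)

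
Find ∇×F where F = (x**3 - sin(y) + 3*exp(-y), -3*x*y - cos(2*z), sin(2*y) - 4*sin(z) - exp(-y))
(-2*sin(2*z) + 2*cos(2*y) + exp(-y), 0, -3*y + cos(y) + 3*exp(-y))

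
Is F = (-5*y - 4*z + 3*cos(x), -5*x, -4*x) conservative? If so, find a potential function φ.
Yes, F is conservative. φ = -5*x*y - 4*x*z + 3*sin(x)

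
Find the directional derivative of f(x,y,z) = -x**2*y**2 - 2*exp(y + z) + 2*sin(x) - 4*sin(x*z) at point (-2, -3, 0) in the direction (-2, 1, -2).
2*(-2*(cos(2) + 16)*exp(3) + 1)*exp(-3)/3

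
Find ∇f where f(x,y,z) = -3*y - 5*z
(0, -3, -5)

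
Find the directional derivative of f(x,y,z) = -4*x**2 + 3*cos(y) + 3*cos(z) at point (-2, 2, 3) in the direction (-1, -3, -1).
sqrt(11)*(-16 + 3*sin(3) + 9*sin(2))/11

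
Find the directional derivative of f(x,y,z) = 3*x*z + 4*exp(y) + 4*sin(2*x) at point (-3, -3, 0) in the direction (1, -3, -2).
sqrt(14)*(-6 + (4*cos(6) + 9)*exp(3))*exp(-3)/7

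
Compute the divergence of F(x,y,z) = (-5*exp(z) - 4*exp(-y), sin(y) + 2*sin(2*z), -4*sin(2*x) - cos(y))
cos(y)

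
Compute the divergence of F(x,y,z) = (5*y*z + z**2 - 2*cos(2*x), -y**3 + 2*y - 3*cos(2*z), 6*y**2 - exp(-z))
-3*y**2 + 4*sin(2*x) + 2 + exp(-z)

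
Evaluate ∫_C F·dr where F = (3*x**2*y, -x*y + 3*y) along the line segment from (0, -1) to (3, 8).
729/4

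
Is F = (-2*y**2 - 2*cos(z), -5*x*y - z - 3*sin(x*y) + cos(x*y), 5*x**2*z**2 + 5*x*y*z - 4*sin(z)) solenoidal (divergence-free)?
No, ∇·F = 10*x**2*z + 5*x*y - x*sin(x*y) - 3*x*cos(x*y) - 5*x - 4*cos(z)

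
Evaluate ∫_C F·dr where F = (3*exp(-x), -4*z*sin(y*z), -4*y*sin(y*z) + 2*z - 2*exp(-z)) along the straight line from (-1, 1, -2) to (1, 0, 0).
-2*exp(2) - 3*exp(-1) - 4*cos(2) + 2 + 3*E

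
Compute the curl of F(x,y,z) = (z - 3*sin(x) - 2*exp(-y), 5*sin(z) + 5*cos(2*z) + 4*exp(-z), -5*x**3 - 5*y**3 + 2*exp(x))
(-15*y**2 + 10*sin(2*z) - 5*cos(z) + 4*exp(-z), 15*x**2 - 2*exp(x) + 1, -2*exp(-y))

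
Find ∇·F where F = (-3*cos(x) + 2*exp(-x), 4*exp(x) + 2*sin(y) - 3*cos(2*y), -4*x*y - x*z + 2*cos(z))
-x + 3*sin(x) + 6*sin(2*y) - 2*sin(z) + 2*cos(y) - 2*exp(-x)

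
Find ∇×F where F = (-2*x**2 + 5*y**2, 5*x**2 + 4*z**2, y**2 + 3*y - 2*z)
(2*y - 8*z + 3, 0, 10*x - 10*y)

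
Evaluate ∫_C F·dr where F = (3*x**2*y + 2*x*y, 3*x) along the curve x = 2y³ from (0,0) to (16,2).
274248/35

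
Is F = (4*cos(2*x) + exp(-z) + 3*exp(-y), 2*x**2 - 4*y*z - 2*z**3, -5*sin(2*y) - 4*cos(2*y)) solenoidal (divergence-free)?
No, ∇·F = -4*z - 8*sin(2*x)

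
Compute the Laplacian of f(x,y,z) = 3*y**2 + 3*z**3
18*z + 6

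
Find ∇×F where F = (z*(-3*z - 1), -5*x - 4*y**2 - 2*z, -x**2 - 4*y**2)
(2 - 8*y, 2*x - 6*z - 1, -5)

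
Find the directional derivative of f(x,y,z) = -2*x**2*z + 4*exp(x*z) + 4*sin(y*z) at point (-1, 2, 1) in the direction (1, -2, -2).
4*exp(-1) + 8/3 - 8*cos(2)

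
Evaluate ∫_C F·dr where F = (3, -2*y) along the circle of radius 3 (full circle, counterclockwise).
0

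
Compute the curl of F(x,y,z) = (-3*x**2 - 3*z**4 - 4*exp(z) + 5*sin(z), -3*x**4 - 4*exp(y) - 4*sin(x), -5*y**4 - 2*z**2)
(-20*y**3, -12*z**3 - 4*exp(z) + 5*cos(z), -12*x**3 - 4*cos(x))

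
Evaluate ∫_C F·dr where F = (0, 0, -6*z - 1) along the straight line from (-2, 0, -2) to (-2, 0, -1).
8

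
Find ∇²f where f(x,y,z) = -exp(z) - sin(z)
-exp(z) + sin(z)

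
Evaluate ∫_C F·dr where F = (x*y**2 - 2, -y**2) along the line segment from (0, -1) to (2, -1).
-2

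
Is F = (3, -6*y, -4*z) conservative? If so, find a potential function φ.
Yes, F is conservative. φ = 3*x - 3*y**2 - 2*z**2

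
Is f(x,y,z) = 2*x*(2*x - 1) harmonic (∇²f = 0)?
No, ∇²f = 8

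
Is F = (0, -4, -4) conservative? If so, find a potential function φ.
Yes, F is conservative. φ = -4*y - 4*z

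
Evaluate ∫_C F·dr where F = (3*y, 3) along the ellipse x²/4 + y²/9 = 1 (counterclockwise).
-18*pi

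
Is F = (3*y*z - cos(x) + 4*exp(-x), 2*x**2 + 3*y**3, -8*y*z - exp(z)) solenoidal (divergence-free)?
No, ∇·F = 9*y**2 - 8*y - exp(z) + sin(x) - 4*exp(-x)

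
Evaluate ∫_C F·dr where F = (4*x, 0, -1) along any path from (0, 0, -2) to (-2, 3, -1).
7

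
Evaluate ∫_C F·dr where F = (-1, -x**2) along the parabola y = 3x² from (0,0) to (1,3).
-5/2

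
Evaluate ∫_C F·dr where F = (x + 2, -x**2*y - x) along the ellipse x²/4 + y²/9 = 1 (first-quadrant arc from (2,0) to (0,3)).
-15 - 3*pi/2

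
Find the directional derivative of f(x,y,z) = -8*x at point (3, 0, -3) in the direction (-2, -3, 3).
8*sqrt(22)/11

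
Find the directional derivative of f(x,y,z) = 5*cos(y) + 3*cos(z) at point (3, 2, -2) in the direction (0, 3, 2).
-9*sqrt(13)*sin(2)/13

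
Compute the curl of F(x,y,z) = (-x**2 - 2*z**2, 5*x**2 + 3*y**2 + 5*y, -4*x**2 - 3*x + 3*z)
(0, 8*x - 4*z + 3, 10*x)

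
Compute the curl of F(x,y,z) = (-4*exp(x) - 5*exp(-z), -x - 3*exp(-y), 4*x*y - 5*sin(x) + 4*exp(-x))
(4*x, -4*y + 5*cos(x) + 5*exp(-z) + 4*exp(-x), -1)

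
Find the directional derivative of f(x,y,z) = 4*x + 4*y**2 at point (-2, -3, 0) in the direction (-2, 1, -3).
-16*sqrt(14)/7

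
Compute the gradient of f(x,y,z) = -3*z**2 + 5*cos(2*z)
(0, 0, -6*z - 10*sin(2*z))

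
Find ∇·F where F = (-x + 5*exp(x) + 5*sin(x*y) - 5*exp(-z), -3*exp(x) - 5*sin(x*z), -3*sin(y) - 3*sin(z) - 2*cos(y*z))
2*y*sin(y*z) + 5*y*cos(x*y) + 5*exp(x) - 3*cos(z) - 1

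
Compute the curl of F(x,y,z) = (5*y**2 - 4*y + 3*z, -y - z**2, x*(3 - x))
(2*z, 2*x, 4 - 10*y)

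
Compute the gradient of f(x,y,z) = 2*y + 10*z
(0, 2, 10)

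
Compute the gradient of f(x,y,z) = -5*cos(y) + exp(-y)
(0, 5*sin(y) - exp(-y), 0)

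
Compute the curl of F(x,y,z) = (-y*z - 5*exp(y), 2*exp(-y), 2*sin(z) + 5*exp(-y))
(-5*exp(-y), -y, z + 5*exp(y))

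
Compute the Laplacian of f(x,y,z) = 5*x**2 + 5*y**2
20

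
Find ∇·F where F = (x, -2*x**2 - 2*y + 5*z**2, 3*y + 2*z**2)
4*z - 1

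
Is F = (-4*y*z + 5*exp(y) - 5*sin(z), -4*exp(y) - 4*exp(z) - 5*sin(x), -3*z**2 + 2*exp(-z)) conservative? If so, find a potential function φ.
No, ∇×F = (4*exp(z), -4*y - 5*cos(z), 4*z - 5*exp(y) - 5*cos(x)) ≠ 0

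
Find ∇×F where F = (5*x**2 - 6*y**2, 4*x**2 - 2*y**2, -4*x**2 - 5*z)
(0, 8*x, 8*x + 12*y)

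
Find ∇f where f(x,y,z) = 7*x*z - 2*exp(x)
(7*z - 2*exp(x), 0, 7*x)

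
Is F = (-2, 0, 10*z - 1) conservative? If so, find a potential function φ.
Yes, F is conservative. φ = -2*x + 5*z**2 - z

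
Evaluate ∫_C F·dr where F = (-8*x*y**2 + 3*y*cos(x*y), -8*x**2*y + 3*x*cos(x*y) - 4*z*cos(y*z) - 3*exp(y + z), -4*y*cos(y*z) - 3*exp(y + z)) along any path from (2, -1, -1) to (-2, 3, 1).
-3*exp(4) - 128 - 4*sin(3) + 3*exp(-2) - 3*sin(6) + 3*sin(2) + 4*sin(1)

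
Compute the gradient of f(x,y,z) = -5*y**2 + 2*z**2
(0, -10*y, 4*z)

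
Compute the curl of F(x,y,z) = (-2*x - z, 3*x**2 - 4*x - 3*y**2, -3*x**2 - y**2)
(-2*y, 6*x - 1, 6*x - 4)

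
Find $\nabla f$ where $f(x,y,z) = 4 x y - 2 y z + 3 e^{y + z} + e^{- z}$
(4*y, 4*x - 2*z + 3*exp(y + z), -2*y + 3*exp(y + z) - exp(-z))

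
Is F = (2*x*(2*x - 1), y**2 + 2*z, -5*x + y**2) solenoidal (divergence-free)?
No, ∇·F = 8*x + 2*y - 2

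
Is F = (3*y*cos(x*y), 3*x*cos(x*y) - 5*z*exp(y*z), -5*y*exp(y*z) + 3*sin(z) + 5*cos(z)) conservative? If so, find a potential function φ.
Yes, F is conservative. φ = -5*exp(y*z) + 5*sin(z) + 3*sin(x*y) - 3*cos(z)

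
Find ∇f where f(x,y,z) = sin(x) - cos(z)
(cos(x), 0, sin(z))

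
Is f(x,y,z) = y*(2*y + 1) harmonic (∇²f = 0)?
No, ∇²f = 4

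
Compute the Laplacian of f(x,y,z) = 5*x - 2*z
0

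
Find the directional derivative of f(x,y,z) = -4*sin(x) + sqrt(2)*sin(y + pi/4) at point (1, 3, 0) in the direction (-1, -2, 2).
4*cos(1)/3 - 2*sqrt(2)*cos(pi/4 + 3)/3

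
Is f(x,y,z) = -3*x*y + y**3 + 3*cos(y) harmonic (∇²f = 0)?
No, ∇²f = 6*y - 3*cos(y)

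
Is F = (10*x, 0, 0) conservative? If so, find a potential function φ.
Yes, F is conservative. φ = 5*x**2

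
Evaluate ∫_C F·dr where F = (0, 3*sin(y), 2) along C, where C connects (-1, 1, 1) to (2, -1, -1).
-4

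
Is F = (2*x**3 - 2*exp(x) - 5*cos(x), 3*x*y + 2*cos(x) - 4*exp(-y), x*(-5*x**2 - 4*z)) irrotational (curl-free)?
No, ∇×F = (0, 15*x**2 + 4*z, 3*y - 2*sin(x))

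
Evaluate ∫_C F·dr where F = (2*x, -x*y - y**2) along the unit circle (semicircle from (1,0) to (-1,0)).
-2/3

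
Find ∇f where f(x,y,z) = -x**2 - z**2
(-2*x, 0, -2*z)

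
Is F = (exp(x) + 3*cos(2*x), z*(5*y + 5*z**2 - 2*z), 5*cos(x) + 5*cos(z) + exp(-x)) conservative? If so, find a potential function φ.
No, ∇×F = (-5*y - 15*z**2 + 4*z, 5*sin(x) + exp(-x), 0) ≠ 0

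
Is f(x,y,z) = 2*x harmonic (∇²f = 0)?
Yes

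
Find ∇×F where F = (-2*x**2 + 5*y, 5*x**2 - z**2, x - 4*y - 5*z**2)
(2*z - 4, -1, 10*x - 5)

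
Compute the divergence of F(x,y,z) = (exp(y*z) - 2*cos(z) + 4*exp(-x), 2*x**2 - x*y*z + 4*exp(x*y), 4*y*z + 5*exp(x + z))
-x*z + 4*x*exp(x*y) + 4*y + 5*exp(x + z) - 4*exp(-x)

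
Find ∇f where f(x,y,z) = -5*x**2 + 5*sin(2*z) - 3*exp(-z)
(-10*x, 0, 10*cos(2*z) + 3*exp(-z))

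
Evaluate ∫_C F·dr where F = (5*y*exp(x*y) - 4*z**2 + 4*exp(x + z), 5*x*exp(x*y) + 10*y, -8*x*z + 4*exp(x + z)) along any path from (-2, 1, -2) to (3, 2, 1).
-29 - 5*exp(-2) - 4*exp(-4) + 4*exp(4) + 5*exp(6)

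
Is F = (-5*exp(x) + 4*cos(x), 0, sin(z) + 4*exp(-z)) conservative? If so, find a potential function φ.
Yes, F is conservative. φ = -5*exp(x) + 4*sin(x) - cos(z) - 4*exp(-z)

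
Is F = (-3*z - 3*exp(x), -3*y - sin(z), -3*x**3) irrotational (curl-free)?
No, ∇×F = (cos(z), 9*x**2 - 3, 0)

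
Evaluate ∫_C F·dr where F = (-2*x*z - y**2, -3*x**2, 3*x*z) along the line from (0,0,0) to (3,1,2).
-10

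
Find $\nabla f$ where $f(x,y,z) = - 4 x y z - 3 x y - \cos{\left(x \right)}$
(-4*y*z - 3*y + sin(x), x*(-4*z - 3), -4*x*y)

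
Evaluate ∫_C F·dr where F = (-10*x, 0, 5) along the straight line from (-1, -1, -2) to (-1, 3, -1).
5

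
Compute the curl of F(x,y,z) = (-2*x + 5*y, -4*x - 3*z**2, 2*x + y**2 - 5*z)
(2*y + 6*z, -2, -9)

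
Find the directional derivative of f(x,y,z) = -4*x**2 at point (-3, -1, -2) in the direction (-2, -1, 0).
-48*sqrt(5)/5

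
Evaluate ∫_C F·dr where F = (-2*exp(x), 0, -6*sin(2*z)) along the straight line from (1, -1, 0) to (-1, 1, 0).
4*sinh(1)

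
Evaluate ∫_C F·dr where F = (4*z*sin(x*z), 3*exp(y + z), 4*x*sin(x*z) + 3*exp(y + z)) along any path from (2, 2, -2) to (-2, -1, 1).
4*cos(4) - 4*cos(2)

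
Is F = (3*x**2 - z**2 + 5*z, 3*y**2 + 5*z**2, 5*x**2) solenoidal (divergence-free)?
No, ∇·F = 6*x + 6*y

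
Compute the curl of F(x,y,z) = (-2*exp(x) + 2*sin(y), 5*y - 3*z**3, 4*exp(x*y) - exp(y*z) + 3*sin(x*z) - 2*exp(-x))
(4*x*exp(x*y) + 9*z**2 - z*exp(y*z), -4*y*exp(x*y) - 3*z*cos(x*z) - 2*exp(-x), -2*cos(y))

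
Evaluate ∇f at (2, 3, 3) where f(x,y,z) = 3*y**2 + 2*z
(0, 18, 2)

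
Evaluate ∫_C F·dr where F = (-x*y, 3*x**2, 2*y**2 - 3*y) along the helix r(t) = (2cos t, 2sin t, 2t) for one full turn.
16*pi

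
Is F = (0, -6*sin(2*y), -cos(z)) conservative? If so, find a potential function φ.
Yes, F is conservative. φ = -sin(z) + 3*cos(2*y)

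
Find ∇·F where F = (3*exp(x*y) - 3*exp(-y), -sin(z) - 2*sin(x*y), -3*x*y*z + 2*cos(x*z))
-3*x*y - 2*x*sin(x*z) - 2*x*cos(x*y) + 3*y*exp(x*y)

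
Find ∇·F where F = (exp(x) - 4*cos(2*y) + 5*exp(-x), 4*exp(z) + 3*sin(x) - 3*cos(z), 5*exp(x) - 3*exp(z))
exp(x) - 3*exp(z) - 5*exp(-x)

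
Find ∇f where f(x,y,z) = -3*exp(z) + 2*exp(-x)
(-2*exp(-x), 0, -3*exp(z))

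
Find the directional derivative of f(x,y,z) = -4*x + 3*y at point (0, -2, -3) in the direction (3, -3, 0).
-7*sqrt(2)/2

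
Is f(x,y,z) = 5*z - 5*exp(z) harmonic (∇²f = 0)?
No, ∇²f = -5*exp(z)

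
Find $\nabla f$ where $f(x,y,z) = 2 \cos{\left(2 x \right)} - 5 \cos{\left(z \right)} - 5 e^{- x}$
(-4*sin(2*x) + 5*exp(-x), 0, 5*sin(z))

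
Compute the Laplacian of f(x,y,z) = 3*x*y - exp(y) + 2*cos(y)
-exp(y) - 2*cos(y)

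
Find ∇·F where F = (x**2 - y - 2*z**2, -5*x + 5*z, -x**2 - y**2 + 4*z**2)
2*x + 8*z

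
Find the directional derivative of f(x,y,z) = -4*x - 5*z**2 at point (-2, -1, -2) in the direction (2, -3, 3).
26*sqrt(22)/11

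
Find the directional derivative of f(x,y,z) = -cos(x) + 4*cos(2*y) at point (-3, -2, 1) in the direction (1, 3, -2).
sqrt(14)*(24*sin(4) - sin(3))/14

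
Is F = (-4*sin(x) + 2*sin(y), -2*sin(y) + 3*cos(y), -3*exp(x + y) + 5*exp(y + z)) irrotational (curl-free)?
No, ∇×F = (-3*exp(x + y) + 5*exp(y + z), 3*exp(x + y), -2*cos(y))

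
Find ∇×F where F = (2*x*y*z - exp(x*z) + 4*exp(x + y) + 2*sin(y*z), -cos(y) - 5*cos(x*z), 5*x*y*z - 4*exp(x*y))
(x*(5*z - 4*exp(x*y) - 5*sin(x*z)), 2*x*y - x*exp(x*z) - 5*y*z + 4*y*exp(x*y) + 2*y*cos(y*z), -2*x*z + 5*z*sin(x*z) - 2*z*cos(y*z) - 4*exp(x + y))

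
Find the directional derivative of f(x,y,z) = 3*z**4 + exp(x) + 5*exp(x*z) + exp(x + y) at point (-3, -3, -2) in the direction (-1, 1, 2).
sqrt(6)*(-20*exp(9) - 192*exp(3) - 1)*exp(-3)/6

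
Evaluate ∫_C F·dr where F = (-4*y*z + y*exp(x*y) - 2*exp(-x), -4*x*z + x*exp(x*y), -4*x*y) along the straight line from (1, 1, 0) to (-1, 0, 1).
-2*exp(-1) + 1 + E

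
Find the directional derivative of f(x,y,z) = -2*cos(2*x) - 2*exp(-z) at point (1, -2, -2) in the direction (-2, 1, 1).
sqrt(6)*(-4*sin(2) + exp(2))/3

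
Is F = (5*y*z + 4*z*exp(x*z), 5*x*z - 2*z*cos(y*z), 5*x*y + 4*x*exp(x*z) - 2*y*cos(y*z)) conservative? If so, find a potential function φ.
Yes, F is conservative. φ = 5*x*y*z + 4*exp(x*z) - 2*sin(y*z)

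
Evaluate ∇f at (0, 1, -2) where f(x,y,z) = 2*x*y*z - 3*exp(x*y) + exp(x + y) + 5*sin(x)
(-2 + E, E, 0)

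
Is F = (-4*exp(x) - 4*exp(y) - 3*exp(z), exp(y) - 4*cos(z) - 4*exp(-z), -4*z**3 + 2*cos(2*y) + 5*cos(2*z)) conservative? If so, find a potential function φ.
No, ∇×F = (-4*sin(2*y) - 4*sin(z) - 4*exp(-z), -3*exp(z), 4*exp(y)) ≠ 0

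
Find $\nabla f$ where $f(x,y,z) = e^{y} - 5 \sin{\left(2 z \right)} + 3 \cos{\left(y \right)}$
(0, exp(y) - 3*sin(y), -10*cos(2*z))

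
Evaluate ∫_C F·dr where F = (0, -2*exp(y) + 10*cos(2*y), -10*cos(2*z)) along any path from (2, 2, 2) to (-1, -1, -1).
-(2 - 2*exp(3))*exp(-1)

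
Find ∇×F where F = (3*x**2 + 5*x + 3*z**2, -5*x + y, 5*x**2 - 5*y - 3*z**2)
(-5, -10*x + 6*z, -5)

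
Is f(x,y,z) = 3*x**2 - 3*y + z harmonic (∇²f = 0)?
No, ∇²f = 6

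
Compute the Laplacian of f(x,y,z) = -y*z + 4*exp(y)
4*exp(y)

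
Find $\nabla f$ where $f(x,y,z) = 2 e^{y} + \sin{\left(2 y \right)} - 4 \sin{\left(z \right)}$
(0, 2*exp(y) + 2*cos(2*y), -4*cos(z))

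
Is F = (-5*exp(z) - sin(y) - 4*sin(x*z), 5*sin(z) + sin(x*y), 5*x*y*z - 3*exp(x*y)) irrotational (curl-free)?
No, ∇×F = (5*x*z - 3*x*exp(x*y) - 5*cos(z), -4*x*cos(x*z) - 5*y*z + 3*y*exp(x*y) - 5*exp(z), y*cos(x*y) + cos(y))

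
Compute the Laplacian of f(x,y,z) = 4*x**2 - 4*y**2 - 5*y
0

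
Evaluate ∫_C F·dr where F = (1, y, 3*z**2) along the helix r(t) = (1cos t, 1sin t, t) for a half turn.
-2 + pi**3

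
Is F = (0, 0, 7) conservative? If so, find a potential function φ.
Yes, F is conservative. φ = 7*z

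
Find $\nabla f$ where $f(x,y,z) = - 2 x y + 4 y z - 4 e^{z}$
(-2*y, -2*x + 4*z, 4*y - 4*exp(z))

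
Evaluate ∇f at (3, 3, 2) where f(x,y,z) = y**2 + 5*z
(0, 6, 5)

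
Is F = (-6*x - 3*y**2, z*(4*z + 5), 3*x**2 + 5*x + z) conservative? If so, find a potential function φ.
No, ∇×F = (-8*z - 5, -6*x - 5, 6*y) ≠ 0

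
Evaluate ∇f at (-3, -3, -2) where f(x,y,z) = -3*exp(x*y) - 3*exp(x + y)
(3*(-1 + 3*exp(15))*exp(-6), 3*(-1 + 3*exp(15))*exp(-6), 0)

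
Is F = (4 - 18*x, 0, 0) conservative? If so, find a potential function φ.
Yes, F is conservative. φ = x*(4 - 9*x)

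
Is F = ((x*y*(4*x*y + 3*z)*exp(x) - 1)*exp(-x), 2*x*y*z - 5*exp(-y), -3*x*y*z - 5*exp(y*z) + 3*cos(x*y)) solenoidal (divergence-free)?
No, ∇·F = 8*x*y**2 - 3*x*y + 2*x*z + 3*y*z - 5*y*exp(y*z) + 5*exp(-y) + exp(-x)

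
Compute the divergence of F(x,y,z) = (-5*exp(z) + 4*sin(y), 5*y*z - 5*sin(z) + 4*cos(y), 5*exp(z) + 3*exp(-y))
5*z + 5*exp(z) - 4*sin(y)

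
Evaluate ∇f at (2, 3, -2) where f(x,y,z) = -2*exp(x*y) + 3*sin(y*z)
(-6*exp(6), -4*exp(6) - 6*cos(6), 9*cos(6))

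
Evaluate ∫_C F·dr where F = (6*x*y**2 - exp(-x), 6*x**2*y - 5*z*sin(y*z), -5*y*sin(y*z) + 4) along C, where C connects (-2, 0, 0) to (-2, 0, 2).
8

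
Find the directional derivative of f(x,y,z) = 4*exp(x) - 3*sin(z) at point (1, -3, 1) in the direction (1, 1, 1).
sqrt(3)*(-cos(1) + 4*E/3)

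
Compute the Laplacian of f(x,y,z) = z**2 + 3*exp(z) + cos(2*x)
3*exp(z) - 4*cos(2*x) + 2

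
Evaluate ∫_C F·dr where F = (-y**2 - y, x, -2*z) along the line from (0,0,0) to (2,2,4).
-56/3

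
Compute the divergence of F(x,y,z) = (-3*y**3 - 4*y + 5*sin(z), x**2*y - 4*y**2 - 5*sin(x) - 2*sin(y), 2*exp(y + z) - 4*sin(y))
x**2 - 8*y + 2*exp(y + z) - 2*cos(y)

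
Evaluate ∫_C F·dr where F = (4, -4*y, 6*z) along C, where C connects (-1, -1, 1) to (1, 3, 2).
1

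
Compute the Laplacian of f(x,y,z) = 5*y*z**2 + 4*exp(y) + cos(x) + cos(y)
10*y + 4*exp(y) - cos(x) - cos(y)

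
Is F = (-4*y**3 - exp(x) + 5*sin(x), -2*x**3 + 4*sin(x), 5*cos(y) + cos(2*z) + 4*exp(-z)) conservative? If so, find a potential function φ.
No, ∇×F = (-5*sin(y), 0, -6*x**2 + 12*y**2 + 4*cos(x)) ≠ 0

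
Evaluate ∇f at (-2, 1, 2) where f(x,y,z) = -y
(0, -1, 0)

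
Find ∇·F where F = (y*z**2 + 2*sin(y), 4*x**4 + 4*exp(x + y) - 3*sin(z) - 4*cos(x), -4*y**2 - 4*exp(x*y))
4*exp(x + y)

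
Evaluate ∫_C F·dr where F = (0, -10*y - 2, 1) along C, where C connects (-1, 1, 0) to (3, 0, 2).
9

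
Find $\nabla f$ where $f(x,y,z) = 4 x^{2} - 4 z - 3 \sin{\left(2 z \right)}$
(8*x, 0, -6*cos(2*z) - 4)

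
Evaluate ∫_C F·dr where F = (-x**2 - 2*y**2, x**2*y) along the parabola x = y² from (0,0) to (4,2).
-80/3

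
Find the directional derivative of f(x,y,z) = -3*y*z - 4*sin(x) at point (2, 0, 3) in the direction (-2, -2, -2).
sqrt(3)*(4*cos(2) + 9)/3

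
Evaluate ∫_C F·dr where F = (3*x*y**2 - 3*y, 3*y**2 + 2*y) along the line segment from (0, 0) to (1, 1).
5/4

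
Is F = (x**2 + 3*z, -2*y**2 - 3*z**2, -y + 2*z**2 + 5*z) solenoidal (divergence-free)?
No, ∇·F = 2*x - 4*y + 4*z + 5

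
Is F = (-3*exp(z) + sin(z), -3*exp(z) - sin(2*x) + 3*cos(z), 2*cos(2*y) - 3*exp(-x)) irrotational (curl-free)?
No, ∇×F = (3*exp(z) - 4*sin(2*y) + 3*sin(z), -3*exp(z) + cos(z) - 3*exp(-x), -2*cos(2*x))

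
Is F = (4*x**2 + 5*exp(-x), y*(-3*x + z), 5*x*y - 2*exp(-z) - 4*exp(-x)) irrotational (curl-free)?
No, ∇×F = (5*x - y, -5*y - 4*exp(-x), -3*y)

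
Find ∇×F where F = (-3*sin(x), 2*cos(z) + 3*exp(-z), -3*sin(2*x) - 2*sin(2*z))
(2*sin(z) + 3*exp(-z), 6*cos(2*x), 0)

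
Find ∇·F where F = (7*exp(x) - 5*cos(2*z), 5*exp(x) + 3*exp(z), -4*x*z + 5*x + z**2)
-4*x + 2*z + 7*exp(x)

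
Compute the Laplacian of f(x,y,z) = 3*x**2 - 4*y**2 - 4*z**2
-10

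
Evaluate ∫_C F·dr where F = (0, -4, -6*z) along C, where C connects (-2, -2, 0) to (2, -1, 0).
-4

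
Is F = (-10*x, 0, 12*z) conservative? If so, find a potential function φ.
Yes, F is conservative. φ = -5*x**2 + 6*z**2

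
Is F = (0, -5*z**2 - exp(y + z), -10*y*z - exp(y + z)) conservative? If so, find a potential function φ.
Yes, F is conservative. φ = -5*y*z**2 - exp(y + z)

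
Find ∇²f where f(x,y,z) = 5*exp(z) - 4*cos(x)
5*exp(z) + 4*cos(x)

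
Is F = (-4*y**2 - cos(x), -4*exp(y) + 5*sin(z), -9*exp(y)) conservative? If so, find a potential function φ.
No, ∇×F = (-9*exp(y) - 5*cos(z), 0, 8*y) ≠ 0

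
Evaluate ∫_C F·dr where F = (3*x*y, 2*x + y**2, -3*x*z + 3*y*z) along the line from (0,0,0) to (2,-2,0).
-44/3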